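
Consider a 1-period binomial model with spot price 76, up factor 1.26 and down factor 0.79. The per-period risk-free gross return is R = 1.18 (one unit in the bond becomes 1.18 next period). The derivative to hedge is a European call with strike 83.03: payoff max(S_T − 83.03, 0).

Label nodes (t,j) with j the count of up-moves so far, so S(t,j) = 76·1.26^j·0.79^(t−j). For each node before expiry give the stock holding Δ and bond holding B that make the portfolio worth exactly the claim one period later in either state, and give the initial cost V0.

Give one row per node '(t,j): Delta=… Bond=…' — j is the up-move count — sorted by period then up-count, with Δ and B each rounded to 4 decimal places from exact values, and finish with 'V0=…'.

Since d<R<u, set p* = (R−d)/(u−d) = 0.8298; price each node as the discounted p*-expectation of its children.
Terminal payoffs: V(1,0)=0.0000, V(1,1)=12.7300
Node (0,0) S=76.0000: V=(p*·12.7300+(1−p*)·0.0000)/1.18=8.9519; Δ=(12.7300−0.0000)/(95.7600−60.0400)=0.3564; B=V−Δ·S=-18.1332
Each (Δ,B) replicates both successor values, so the strategy is self-financing and V0 is arbitrage-free.

(0,0): Delta=0.3564 Bond=-18.1332
V0=8.9519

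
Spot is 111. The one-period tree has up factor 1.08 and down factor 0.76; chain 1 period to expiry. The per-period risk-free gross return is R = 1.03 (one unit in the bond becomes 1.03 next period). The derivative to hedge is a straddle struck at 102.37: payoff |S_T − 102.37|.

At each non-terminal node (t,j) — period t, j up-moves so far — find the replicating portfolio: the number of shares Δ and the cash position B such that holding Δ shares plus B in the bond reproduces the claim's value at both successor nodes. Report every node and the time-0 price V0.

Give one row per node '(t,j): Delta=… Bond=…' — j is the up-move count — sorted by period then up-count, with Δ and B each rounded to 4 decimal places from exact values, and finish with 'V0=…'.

No-arbitrage ⇒ martingale measure with p* = (R−d)/(u−d) = 0.8437.
Terminal values V(1,·): V(1,0)=18.0100, V(1,1)=17.5100
  t=0,j=0: stock 111.0000 → up 119.8800 (V=17.5100), down 84.3600 (V=18.0100). Price 17.0758; hedge Δ=-0.0141, bond B=18.6383.
The time-0 hedge costs 17.0758, which is the no-arbitrage price.

(0,0): Delta=-0.0141 Bond=18.6383
V0=17.0758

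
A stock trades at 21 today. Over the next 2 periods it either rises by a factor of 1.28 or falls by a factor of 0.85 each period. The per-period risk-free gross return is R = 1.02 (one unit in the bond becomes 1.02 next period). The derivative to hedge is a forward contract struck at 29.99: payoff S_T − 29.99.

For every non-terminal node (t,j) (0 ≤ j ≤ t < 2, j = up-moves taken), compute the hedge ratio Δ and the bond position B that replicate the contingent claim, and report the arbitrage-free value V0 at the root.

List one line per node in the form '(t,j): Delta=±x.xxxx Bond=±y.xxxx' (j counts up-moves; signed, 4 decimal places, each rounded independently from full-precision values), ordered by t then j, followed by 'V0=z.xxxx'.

(0,0): Delta=1.0000 Bond=-28.8255
(1,0): Delta=1.0000 Bond=-29.4020
(1,1): Delta=1.0000 Bond=-29.4020
V0=-7.8255

The replicating-portfolio and risk-neutral prices coincide; use p* = (1.02−0.85)/(1.28−0.85) = 0.3953 for the latter.
Terminal payoffs: V(2,0)=-14.8175, V(2,1)=-7.1420, V(2,2)=4.4164
Node (1,0) S=17.8500: V=(p*·-7.1420+(1−p*)·-14.8175)/1.02=-11.5520; Δ=(-7.1420−-14.8175)/(22.8480−15.1725)=1.0000; B=V−Δ·S=-29.4020
Node (1,1) S=26.8800: V=(p*·4.4164+(1−p*)·-7.1420)/1.02=-2.5220; Δ=(4.4164−-7.1420)/(34.4064−22.8480)=1.0000; B=V−Δ·S=-29.4020
Node (0,0) S=21.0000: V=(p*·-2.5220+(1−p*)·-11.5520)/1.02=-7.8255; Δ=(-2.5220−-11.5520)/(26.8800−17.8500)=1.0000; B=V−Δ·S=-28.8255
Self-financing check: at every node Δ·S+B equals the discounted successor values.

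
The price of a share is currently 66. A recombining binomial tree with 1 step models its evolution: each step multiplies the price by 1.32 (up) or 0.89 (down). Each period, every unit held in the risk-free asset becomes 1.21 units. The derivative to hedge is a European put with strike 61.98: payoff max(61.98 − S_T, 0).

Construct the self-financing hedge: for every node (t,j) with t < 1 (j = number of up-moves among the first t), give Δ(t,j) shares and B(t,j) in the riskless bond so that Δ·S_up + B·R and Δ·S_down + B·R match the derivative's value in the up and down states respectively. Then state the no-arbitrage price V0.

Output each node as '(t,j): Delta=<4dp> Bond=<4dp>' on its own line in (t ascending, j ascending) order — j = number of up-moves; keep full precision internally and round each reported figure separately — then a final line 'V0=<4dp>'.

No-arbitrage ⇒ martingale measure with p* = (R−d)/(u−d) = 0.7442.
At expiry t=1: V(1,0)=3.2400, V(1,1)=0.0000
(0,0): S=66.0000. Δ = (V_up−V_dn)/(S_up−S_dn) = (0.0000−3.2400)/(87.1200−58.7400) = -0.1142. V = [p*·0.0000 + (1−p*)·3.2400]/1.21 = 0.6850. B = V − Δ·S = 8.2199.
The time-0 hedge costs 0.6850, which is the no-arbitrage price.

(0,0): Delta=-0.1142 Bond=8.2199
V0=0.6850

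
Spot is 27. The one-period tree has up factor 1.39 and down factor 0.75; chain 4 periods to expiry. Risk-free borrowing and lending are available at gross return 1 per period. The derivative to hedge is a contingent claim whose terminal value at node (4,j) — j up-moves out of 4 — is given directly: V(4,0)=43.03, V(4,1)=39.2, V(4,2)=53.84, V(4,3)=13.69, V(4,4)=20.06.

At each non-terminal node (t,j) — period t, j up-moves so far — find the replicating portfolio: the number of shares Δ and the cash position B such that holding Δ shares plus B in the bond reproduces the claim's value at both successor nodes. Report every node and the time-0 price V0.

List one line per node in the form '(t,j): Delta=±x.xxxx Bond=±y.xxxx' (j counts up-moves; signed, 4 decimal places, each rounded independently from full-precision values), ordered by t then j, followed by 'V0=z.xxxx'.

(0,0): Delta=-0.3076 Bond=48.8597
(1,0): Delta=-0.0447 Bond=43.5345
(1,1): Delta=-0.5290 Bond=57.1671
(2,0): Delta=0.3482 Bond=37.5673
(2,1): Delta=-0.3754 Bond=52.8434
(2,2): Delta=-0.6583 Bond=63.9120
(3,0): Delta=-0.5254 Bond=47.5183
(3,1): Delta=1.0836 Bond=22.0438
(3,2): Delta=-1.6034 Bond=100.8908
(3,3): Delta=0.1373 Bond=6.2252
V0=40.5534

Under the risk-neutral measure, an up-move has probability p* = (R−d)/(u−d) = 0.3906 and values discount at R = 1.
Terminal payoffs: V(4,0)=43.0300, V(4,1)=39.2000, V(4,2)=53.8400, V(4,3)=13.6900, V(4,4)=20.0600
Node (3,0) S=11.3906: V=(p*·39.2000+(1−p*)·43.0300)/1=41.5339; Δ=(39.2000−43.0300)/(15.8330−8.5430)=-0.5254; B=V−Δ·S=47.5183
Node (3,1) S=21.1106: V=(p*·53.8400+(1−p*)·39.2000)/1=44.9188; Δ=(53.8400−39.2000)/(29.3438−15.8330)=1.0836; B=V−Δ·S=22.0437
Node (3,2) S=39.1250: V=(p*·13.6900+(1−p*)·53.8400)/1=38.1564; Δ=(13.6900−53.8400)/(54.3838−29.3438)=-1.6034; B=V−Δ·S=100.8908
Node (3,3) S=72.5117: V=(p*·20.0600+(1−p*)·13.6900)/1=16.1783; Δ=(20.0600−13.6900)/(100.7913−54.3838)=0.1373; B=V−Δ·S=6.2252
Node (2,0) S=15.1875: V=(p*·44.9188+(1−p*)·41.5339)/1=42.8561; Δ=(44.9188−41.5339)/(21.1106−11.3906)=0.3482; B=V−Δ·S=37.5673
Node (2,1) S=28.1475: V=(p*·38.1564+(1−p*)·44.9188)/1=42.2772; Δ=(38.1564−44.9188)/(39.1250−21.1106)=-0.3754; B=V−Δ·S=52.8434
Node (2,2) S=52.1667: V=(p*·16.1783+(1−p*)·38.1564)/1=29.5712; Δ=(16.1783−38.1564)/(72.5117−39.1250)=-0.6583; B=V−Δ·S=63.9120
Node (1,0) S=20.2500: V=(p*·42.2772+(1−p*)·42.8561)/1=42.6300; Δ=(42.2772−42.8561)/(28.1475−15.1875)=-0.0447; B=V−Δ·S=43.5345
Node (1,1) S=37.5300: V=(p*·29.5712+(1−p*)·42.2772)/1=37.3139; Δ=(29.5712−42.2772)/(52.1667−28.1475)=-0.5290; B=V−Δ·S=57.1671
Node (0,0) S=27.0000: V=(p*·37.3139+(1−p*)·42.6300)/1=40.5534; Δ=(37.3139−42.6300)/(37.5300−20.2500)=-0.3076; B=V−Δ·S=48.8597
Self-financing check: at every node Δ·S+B equals the discounted successor values.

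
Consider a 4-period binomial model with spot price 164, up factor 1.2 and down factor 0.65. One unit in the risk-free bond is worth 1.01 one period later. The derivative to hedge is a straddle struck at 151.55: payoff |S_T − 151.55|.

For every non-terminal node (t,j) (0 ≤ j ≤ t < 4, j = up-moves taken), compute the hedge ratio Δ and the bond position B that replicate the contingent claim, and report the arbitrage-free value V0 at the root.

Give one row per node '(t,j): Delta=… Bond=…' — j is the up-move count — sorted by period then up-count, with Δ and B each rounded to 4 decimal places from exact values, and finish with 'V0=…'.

The replicating-portfolio and risk-neutral prices coincide; use p* = (1.01−0.65)/(1.2−0.65) = 0.6545 for the latter.
Terminal values V(4,·): V(4,0)=122.2750, V(4,1)=97.5038, V(4,2)=51.7724, V(4,3)=32.6548, V(4,4)=188.5204
Node (3,0) S=45.0385: V=(p*·97.5038+(1−p*)·122.2750)/1.01=105.0110; Δ=(97.5038−122.2750)/(54.0462−29.2750)=-1.0000; B=V−Δ·S=150.0495
Node (3,1) S=83.1480: V=(p*·51.7724+(1−p*)·97.5038)/1.01=66.9015; Δ=(51.7724−97.5038)/(99.7776−54.0462)=-1.0000; B=V−Δ·S=150.0495
Node (3,2) S=153.5040: V=(p*·32.6548+(1−p*)·51.7724)/1.01=38.8704; Δ=(32.6548−51.7724)/(184.2048−99.7776)=-0.2264; B=V−Δ·S=73.6296
Node (3,3) S=283.3920: V=(p*·188.5204+(1−p*)·32.6548)/1.01=133.3425; Δ=(188.5204−32.6548)/(340.0704−184.2048)=1.0000; B=V−Δ·S=-150.0495
Node (2,0) S=69.2900: V=(p*·66.9015+(1−p*)·105.0110)/1.01=79.2739; Δ=(66.9015−105.0110)/(83.1480−45.0385)=-1.0000; B=V−Δ·S=148.5639
Node (2,1) S=127.9200: V=(p*·38.8704+(1−p*)·66.9015)/1.01=48.0731; Δ=(38.8704−66.9015)/(153.5040−83.1480)=-0.3984; B=V−Δ·S=99.0388
Node (2,2) S=236.1600: V=(p*·133.3425+(1−p*)·38.8704)/1.01=99.7096; Δ=(133.3425−38.8704)/(283.3920−153.5040)=0.7273; B=V−Δ·S=-72.0580
Node (1,0) S=106.6000: V=(p*·48.0731+(1−p*)·79.2739)/1.01=58.2689; Δ=(48.0731−79.2739)/(127.9200−69.2900)=-0.5322; B=V−Δ·S=114.9975
Node (1,1) S=196.8000: V=(p*·99.7096+(1−p*)·48.0731)/1.01=81.0609; Δ=(99.7096−48.0731)/(236.1600−127.9200)=0.4771; B=V−Δ·S=-12.8236
Node (0,0) S=164.0000: V=(p*·81.0609+(1−p*)·58.2689)/1.01=72.4627; Δ=(81.0609−58.2689)/(196.8000−106.6000)=0.2527; B=V−Δ·S=31.0226
Each (Δ,B) replicates both successor values, so the strategy is self-financing and V0 is arbitrage-free.

(0,0): Delta=0.2527 Bond=31.0226
(1,0): Delta=-0.5322 Bond=114.9975
(1,1): Delta=0.4771 Bond=-12.8236
(2,0): Delta=-1.0000 Bond=148.5639
(2,1): Delta=-0.3984 Bond=99.0388
(2,2): Delta=0.7273 Bond=-72.0580
(3,0): Delta=-1.0000 Bond=150.0495
(3,1): Delta=-1.0000 Bond=150.0495
(3,2): Delta=-0.2264 Bond=73.6296
(3,3): Delta=1.0000 Bond=-150.0495
V0=72.4627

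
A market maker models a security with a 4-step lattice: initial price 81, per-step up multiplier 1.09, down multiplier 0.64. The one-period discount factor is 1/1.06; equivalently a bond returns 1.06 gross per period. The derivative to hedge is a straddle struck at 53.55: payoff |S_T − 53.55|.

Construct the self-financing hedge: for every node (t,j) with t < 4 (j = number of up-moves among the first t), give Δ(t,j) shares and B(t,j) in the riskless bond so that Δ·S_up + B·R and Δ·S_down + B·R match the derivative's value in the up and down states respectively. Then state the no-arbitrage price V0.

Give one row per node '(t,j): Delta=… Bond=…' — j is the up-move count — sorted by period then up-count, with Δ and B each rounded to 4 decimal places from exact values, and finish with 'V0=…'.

The replicating-portfolio and risk-neutral prices coincide; use p* = (1.06−0.64)/(1.09−0.64) = 0.9333 for the latter.
Terminal values V(4,·): V(4,0)=39.9605, V(4,1)=30.4053, V(4,2)=14.1317, V(4,3)=13.5843, V(4,4)=60.7881
Node (3,0) S=21.2337: V=(p*·30.4053+(1−p*)·39.9605)/1.06=29.2852; Δ=(30.4053−39.9605)/(23.1447−13.5895)=-1.0000; B=V−Δ·S=50.5189
Node (3,1) S=36.1636: V=(p*·14.1317+(1−p*)·30.4053)/1.06=14.3553; Δ=(14.1317−30.4053)/(39.4183−23.1447)=-1.0000; B=V−Δ·S=50.5189
Node (3,2) S=61.5911: V=(p*·13.5843+(1−p*)·14.1317)/1.06=12.8498; Δ=(13.5843−14.1317)/(67.1343−39.4183)=-0.0197; B=V−Δ·S=14.0662
Node (3,3) S=104.8973: V=(p*·60.7881+(1−p*)·13.5843)/1.06=54.3785; Δ=(60.7881−13.5843)/(114.3381−67.1343)=1.0000; B=V−Δ·S=-50.5189
Node (2,0) S=33.1776: V=(p*·14.3553+(1−p*)·29.2852)/1.06=14.4817; Δ=(14.3553−29.2852)/(36.1636−21.2337)=-1.0000; B=V−Δ·S=47.6593
Node (2,1) S=56.5056: V=(p*·12.8498+(1−p*)·14.3553)/1.06=12.2171; Δ=(12.8498−14.3553)/(61.5911−36.1636)=-0.0592; B=V−Δ·S=15.5626
Node (2,2) S=96.2361: V=(p*·54.3785+(1−p*)·12.8498)/1.06=48.6886; Δ=(54.3785−12.8498)/(104.8973−61.5911)=0.9590; B=V−Δ·S=-43.5974
Node (1,0) S=51.8400: V=(p*·12.2171+(1−p*)·14.4817)/1.06=11.6680; Δ=(12.2171−14.4817)/(56.5056−33.1776)=-0.0971; B=V−Δ·S=16.7004
Node (1,1) S=88.2900: V=(p*·48.6886+(1−p*)·12.2171)/1.06=43.6388; Δ=(48.6886−12.2171)/(96.2361−56.5056)=0.9180; B=V−Δ·S=-37.4088
Node (0,0) S=81.0000: V=(p*·43.6388+(1−p*)·11.6680)/1.06=39.1580; Δ=(43.6388−11.6680)/(88.2900−51.8400)=0.8771; B=V−Δ·S=-31.8882
The time-0 hedge costs 39.1580, which is the no-arbitrage price.

(0,0): Delta=0.8771 Bond=-31.8882
(1,0): Delta=-0.0971 Bond=16.7004
(1,1): Delta=0.9180 Bond=-37.4088
(2,0): Delta=-1.0000 Bond=47.6593
(2,1): Delta=-0.0592 Bond=15.5626
(2,2): Delta=0.9590 Bond=-43.5974
(3,0): Delta=-1.0000 Bond=50.5189
(3,1): Delta=-1.0000 Bond=50.5189
(3,2): Delta=-0.0197 Bond=14.0662
(3,3): Delta=1.0000 Bond=-50.5189
V0=39.1580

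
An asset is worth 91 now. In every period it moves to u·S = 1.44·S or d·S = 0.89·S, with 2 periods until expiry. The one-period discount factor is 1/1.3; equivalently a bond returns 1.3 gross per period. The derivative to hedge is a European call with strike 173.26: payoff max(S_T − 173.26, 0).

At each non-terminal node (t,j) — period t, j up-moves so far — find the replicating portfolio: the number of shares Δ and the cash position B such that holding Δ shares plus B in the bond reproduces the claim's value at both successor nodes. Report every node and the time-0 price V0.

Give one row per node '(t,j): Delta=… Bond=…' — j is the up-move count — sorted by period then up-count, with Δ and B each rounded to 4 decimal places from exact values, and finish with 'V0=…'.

Under the risk-neutral measure, an up-move has probability p* = (R−d)/(u−d) = 0.7455 and values discount at R = 1.3.
Payoff layer (t=2): V(2,0)=0.0000, V(2,1)=0.0000, V(2,2)=15.4376
Node (1,0) S=80.9900: V=(p*·0.0000+(1−p*)·0.0000)/1.3=0.0000; Δ=(0.0000−0.0000)/(116.6256−72.0811)=0.0000; B=V−Δ·S=0.0000
Node (1,1) S=131.0400: V=(p*·15.4376+(1−p*)·0.0000)/1.3=8.8523; Δ=(15.4376−0.0000)/(188.6976−116.6256)=0.2142; B=V−Δ·S=-19.2160
Node (0,0) S=91.0000: V=(p*·8.8523+(1−p*)·0.0000)/1.3=5.0762; Δ=(8.8523−0.0000)/(131.0400−80.9900)=0.1769; B=V−Δ·S=-11.0190
The time-0 hedge costs 5.0762, which is the no-arbitrage price.

(0,0): Delta=0.1769 Bond=-11.0190
(1,0): Delta=0.0000 Bond=0.0000
(1,1): Delta=0.2142 Bond=-19.2160
V0=5.0762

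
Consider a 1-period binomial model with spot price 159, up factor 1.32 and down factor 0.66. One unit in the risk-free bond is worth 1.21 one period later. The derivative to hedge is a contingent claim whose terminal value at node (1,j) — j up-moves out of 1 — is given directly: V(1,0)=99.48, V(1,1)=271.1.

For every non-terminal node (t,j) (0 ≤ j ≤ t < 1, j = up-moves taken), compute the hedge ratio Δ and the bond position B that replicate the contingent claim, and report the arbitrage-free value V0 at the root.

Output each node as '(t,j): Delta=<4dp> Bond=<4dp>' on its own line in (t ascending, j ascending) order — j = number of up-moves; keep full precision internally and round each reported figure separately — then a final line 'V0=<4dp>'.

Under the risk-neutral measure, an up-move has probability p* = (R−d)/(u−d) = 0.8333 and values discount at R = 1.21.
At expiry t=1: V(1,0)=99.4800, V(1,1)=271.1000
  t=0,j=0: stock 159.0000 → up 209.8800 (V=271.1000), down 104.9400 (V=99.4800). Price 200.4105; hedge Δ=1.6354, bond B=-59.6198.
Root portfolio cost Δ·159+B reproduces V0=200.4105.

(0,0): Delta=1.6354 Bond=-59.6198
V0=200.4105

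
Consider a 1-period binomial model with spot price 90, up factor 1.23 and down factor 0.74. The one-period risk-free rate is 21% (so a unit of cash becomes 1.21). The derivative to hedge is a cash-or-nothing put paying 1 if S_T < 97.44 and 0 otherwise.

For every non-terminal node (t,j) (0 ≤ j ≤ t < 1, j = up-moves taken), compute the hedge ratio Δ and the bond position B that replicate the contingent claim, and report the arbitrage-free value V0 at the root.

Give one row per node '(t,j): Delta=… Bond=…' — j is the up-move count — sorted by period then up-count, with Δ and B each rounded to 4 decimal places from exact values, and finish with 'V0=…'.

Since d<R<u, set p* = (R−d)/(u−d) = 0.9592; price each node as the discounted p*-expectation of its children.
At expiry t=1: V(1,0)=1.0000, V(1,1)=0.0000
  t=0,j=0: stock 90.0000 → up 110.7000 (V=0.0000), down 66.6000 (V=1.0000). Price 0.0337; hedge Δ=-0.0227, bond B=2.0745.
Check: Δ(0,0)·S0 + B(0,0) = 0.0337 = V0.

(0,0): Delta=-0.0227 Bond=2.0745
V0=0.0337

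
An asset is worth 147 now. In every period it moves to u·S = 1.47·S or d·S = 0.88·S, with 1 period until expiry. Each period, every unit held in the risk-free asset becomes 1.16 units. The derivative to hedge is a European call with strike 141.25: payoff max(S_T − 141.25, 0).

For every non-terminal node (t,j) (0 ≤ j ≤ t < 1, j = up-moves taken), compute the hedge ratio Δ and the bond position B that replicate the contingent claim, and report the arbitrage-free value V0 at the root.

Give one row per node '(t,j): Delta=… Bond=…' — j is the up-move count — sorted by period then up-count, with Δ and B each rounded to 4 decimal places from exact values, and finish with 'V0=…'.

Under the risk-neutral measure, an up-move has probability p* = (R−d)/(u−d) = 0.4746 and values discount at R = 1.16.
At expiry t=1: V(1,0)=0.0000, V(1,1)=74.8400
Node (0,0) S=147.0000: V=(p*·74.8400+(1−p*)·0.0000)/1.16=30.6184; Δ=(74.8400−0.0000)/(216.0900−129.3600)=0.8629; B=V−Δ·S=-96.2291
Root portfolio cost Δ·147+B reproduces V0=30.6184.

(0,0): Delta=0.8629 Bond=-96.2291
V0=30.6184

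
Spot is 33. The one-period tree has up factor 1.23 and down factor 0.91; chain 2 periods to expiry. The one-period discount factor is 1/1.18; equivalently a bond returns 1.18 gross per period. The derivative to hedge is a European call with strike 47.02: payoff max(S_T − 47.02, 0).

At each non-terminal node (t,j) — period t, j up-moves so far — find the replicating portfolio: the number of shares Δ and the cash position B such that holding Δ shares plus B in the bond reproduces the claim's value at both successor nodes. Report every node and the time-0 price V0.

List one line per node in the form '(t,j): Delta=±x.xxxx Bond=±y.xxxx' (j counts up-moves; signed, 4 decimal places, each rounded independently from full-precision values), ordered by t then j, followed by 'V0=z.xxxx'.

The replicating-portfolio and risk-neutral prices coincide; use p* = (1.18−0.91)/(1.23−0.91) = 0.8437 for the latter.
Payoff layer (t=2): V(2,0)=0.0000, V(2,1)=0.0000, V(2,2)=2.9057
  t=1,j=0: stock 30.0300 → up 36.9369 (V=0.0000), down 27.3273 (V=0.0000). Price 0.0000; hedge Δ=0.0000, bond B=0.0000.
  t=1,j=1: stock 40.5900 → up 49.9257 (V=2.9057), down 36.9369 (V=0.0000). Price 2.0777; hedge Δ=0.2237, bond B=-7.0026.
  t=0,j=0: stock 33.0000 → up 40.5900 (V=2.0777), down 30.0300 (V=0.0000). Price 1.4856; hedge Δ=0.1968, bond B=-5.0072.
Check: Δ(0,0)·S0 + B(0,0) = 1.4856 = V0.

(0,0): Delta=0.1968 Bond=-5.0072
(1,0): Delta=0.0000 Bond=0.0000
(1,1): Delta=0.2237 Bond=-7.0026
V0=1.4856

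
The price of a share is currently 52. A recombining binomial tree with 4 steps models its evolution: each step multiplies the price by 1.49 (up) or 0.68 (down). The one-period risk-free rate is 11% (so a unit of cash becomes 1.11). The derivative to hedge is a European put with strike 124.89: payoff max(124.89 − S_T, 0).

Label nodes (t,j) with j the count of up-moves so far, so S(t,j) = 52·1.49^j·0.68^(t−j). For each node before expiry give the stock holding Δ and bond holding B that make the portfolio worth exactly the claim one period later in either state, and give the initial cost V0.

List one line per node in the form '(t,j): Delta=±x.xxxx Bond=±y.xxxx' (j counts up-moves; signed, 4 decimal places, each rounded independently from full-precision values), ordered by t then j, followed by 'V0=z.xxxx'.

Under the risk-neutral measure, an up-move has probability p* = (R−d)/(u−d) = 0.5309 and values discount at R = 1.11.
At expiry t=4: V(4,0)=113.7717, V(4,1)=100.5278, V(4,2)=71.5081, V(4,3)=7.9209, V(4,4)=0.0000
(3,0): S=16.3505. Δ = (V_up−V_dn)/(S_up−S_dn) = (100.5278−113.7717)/(24.3622−11.1183) = -1.0000. V = [p*·100.5278 + (1−p*)·113.7717]/1.11 = 96.1630. B = V − Δ·S = 112.5135.
(3,1): S=35.8268. Δ = (V_up−V_dn)/(S_up−S_dn) = (71.5081−100.5278)/(53.3819−24.3622) = -1.0000. V = [p*·71.5081 + (1−p*)·100.5278]/1.11 = 76.6868. B = V − Δ·S = 112.5135.
(3,2): S=78.5027. Δ = (V_up−V_dn)/(S_up−S_dn) = (7.9209−71.5081)/(116.9691−53.3819) = -1.0000. V = [p*·7.9209 + (1−p*)·71.5081]/1.11 = 34.0108. B = V − Δ·S = 112.5135.
(3,3): S=172.0133. Δ = (V_up−V_dn)/(S_up−S_dn) = (0.0000−7.9209)/(256.2999−116.9691) = -0.0568. V = [p*·0.0000 + (1−p*)·7.9209]/1.11 = 3.3477. B = V − Δ·S = 13.1267.
(2,0): S=24.0448. Δ = (V_up−V_dn)/(S_up−S_dn) = (76.6868−96.1630)/(35.8268−16.3505) = -1.0000. V = [p*·76.6868 + (1−p*)·96.1630]/1.11 = 77.3187. B = V − Δ·S = 101.3635.
(2,1): S=52.6864. Δ = (V_up−V_dn)/(S_up−S_dn) = (34.0108−76.6868)/(78.5027−35.8268) = -1.0000. V = [p*·34.0108 + (1−p*)·76.6868]/1.11 = 48.6771. B = V − Δ·S = 101.3635.
(2,2): S=115.4452. Δ = (V_up−V_dn)/(S_up−S_dn) = (3.3477−34.0108)/(172.0133−78.5027) = -0.3279. V = [p*·3.3477 + (1−p*)·34.0108]/1.11 = 15.9756. B = V − Δ·S = 53.8312.
(1,0): S=35.3600. Δ = (V_up−V_dn)/(S_up−S_dn) = (48.6771−77.3187)/(52.6864−24.0448) = -1.0000. V = [p*·48.6771 + (1−p*)·77.3187]/1.11 = 55.9585. B = V − Δ·S = 91.3185.
(1,1): S=77.4800. Δ = (V_up−V_dn)/(S_up−S_dn) = (15.9756−48.6771)/(115.4452−52.6864) = -0.5211. V = [p*·15.9756 + (1−p*)·48.6771]/1.11 = 28.2135. B = V − Δ·S = 68.5859.
(0,0): S=52.0000. Δ = (V_up−V_dn)/(S_up−S_dn) = (28.2135−55.9585)/(77.4800−35.3600) = -0.6587. V = [p*·28.2135 + (1−p*)·55.9585]/1.11 = 37.1439. B = V − Δ·S = 71.3969.
Self-financing check: at every node Δ·S+B equals the discounted successor values.

(0,0): Delta=-0.6587 Bond=71.3969
(1,0): Delta=-1.0000 Bond=91.3185
(1,1): Delta=-0.5211 Bond=68.5859
(2,0): Delta=-1.0000 Bond=101.3635
(2,1): Delta=-1.0000 Bond=101.3635
(2,2): Delta=-0.3279 Bond=53.8312
(3,0): Delta=-1.0000 Bond=112.5135
(3,1): Delta=-1.0000 Bond=112.5135
(3,2): Delta=-1.0000 Bond=112.5135
(3,3): Delta=-0.0568 Bond=13.1267
V0=37.1439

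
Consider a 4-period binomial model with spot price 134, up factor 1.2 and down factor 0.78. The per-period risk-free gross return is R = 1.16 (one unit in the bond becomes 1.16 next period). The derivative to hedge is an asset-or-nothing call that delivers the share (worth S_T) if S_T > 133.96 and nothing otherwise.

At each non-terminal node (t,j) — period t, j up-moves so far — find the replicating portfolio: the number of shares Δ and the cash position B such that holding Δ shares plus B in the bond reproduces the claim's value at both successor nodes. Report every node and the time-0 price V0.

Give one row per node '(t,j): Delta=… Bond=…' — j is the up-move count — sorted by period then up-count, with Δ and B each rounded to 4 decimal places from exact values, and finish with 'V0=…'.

(0,0): Delta=1.3008 Bond=-43.3268
(1,0): Delta=2.5029 Bond=-175.9070
(1,1): Delta=1.2185 Bond=-37.0331
(2,0): Delta=0.0000 Bond=0.0000
(2,1): Delta=2.6742 Bond=-225.5313
(2,2): Delta=1.1189 Bond=-23.7401
(3,0): Delta=0.0000 Bond=0.0000
(3,1): Delta=0.0000 Bond=0.0000
(3,2): Delta=2.8571 Bond=-289.1548
(3,3): Delta=1.0000 Bond=0.0000
V0=130.9775

Risk-neutral probability p* = (R−d)/(u−d) = (1.16−0.78)/(1.2−0.78) = 0.9048.
Payoff layer (t=4): V(4,0)=0.0000, V(4,1)=0.0000, V(4,2)=0.0000, V(4,3)=180.6106, V(4,4)=277.8624
Node (3,0) S=63.5900: V=(p*·0.0000+(1−p*)·0.0000)/1.16=0.0000; Δ=(0.0000−0.0000)/(76.3080−49.6002)=0.0000; B=V−Δ·S=0.0000
Node (3,1) S=97.8307: V=(p*·0.0000+(1−p*)·0.0000)/1.16=0.0000; Δ=(0.0000−0.0000)/(117.3969−76.3080)=0.0000; B=V−Δ·S=0.0000
Node (3,2) S=150.5088: V=(p*·180.6106+(1−p*)·0.0000)/1.16=140.8703; Δ=(180.6106−0.0000)/(180.6106−117.3969)=2.8571; B=V−Δ·S=-289.1548
Node (3,3) S=231.5520: V=(p*·277.8624+(1−p*)·180.6106)/1.16=231.5520; Δ=(277.8624−180.6106)/(277.8624−180.6106)=1.0000; B=V−Δ·S=0.0000
Node (2,0) S=81.5256: V=(p*·0.0000+(1−p*)·0.0000)/1.16=0.0000; Δ=(0.0000−0.0000)/(97.8307−63.5900)=0.0000; B=V−Δ·S=0.0000
Node (2,1) S=125.4240: V=(p*·140.8703+(1−p*)·0.0000)/1.16=109.8742; Δ=(140.8703−0.0000)/(150.5088−97.8307)=2.6742; B=V−Δ·S=-225.5313
Node (2,2) S=192.9600: V=(p*·231.5520+(1−p*)·140.8703)/1.16=192.1687; Δ=(231.5520−140.8703)/(231.5520−150.5088)=1.1189; B=V−Δ·S=-23.7401
Node (1,0) S=104.5200: V=(p*·109.8742+(1−p*)·0.0000)/1.16=85.6983; Δ=(109.8742−0.0000)/(125.4240−81.5256)=2.5029; B=V−Δ·S=-175.9070
Node (1,1) S=160.8000: V=(p*·192.1687+(1−p*)·109.8742)/1.16=158.9061; Δ=(192.1687−109.8742)/(192.9600−125.4240)=1.2185; B=V−Δ·S=-37.0331
Node (0,0) S=134.0000: V=(p*·158.9061+(1−p*)·85.6983)/1.16=130.9775; Δ=(158.9061−85.6983)/(160.8000−104.5200)=1.3008; B=V−Δ·S=-43.3268
The time-0 hedge costs 130.9775, which is the no-arbitrage price.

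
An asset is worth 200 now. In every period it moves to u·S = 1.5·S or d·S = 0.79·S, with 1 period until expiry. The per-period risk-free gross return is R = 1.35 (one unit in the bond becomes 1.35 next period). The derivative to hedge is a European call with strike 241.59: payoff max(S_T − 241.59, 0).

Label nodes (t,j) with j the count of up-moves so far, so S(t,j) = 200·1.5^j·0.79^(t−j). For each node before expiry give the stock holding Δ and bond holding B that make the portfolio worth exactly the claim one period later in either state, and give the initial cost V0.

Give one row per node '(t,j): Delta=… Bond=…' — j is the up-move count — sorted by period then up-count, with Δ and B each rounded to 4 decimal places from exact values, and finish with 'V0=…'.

Risk-neutral probability p* = (R−d)/(u−d) = (1.35−0.79)/(1.5−0.79) = 0.7887.
Terminal values V(1,·): V(1,0)=0.0000, V(1,1)=58.4100
(0,0): S=200.0000. Δ = (V_up−V_dn)/(S_up−S_dn) = (58.4100−0.0000)/(300.0000−158.0000) = 0.4113. V = [p*·58.4100 + (1−p*)·0.0000]/1.35 = 34.1258. B = V − Δ·S = -48.1418.
Root portfolio cost Δ·200+B reproduces V0=34.1258.

(0,0): Delta=0.4113 Bond=-48.1418
V0=34.1258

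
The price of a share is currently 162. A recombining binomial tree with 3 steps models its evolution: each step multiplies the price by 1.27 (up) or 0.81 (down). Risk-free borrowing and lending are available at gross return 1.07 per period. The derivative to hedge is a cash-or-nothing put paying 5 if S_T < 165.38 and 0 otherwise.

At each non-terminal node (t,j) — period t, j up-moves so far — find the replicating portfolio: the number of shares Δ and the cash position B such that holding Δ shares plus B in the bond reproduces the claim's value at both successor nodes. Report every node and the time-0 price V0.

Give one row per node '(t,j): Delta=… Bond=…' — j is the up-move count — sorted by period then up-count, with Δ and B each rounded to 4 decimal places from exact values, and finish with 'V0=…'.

(0,0): Delta=-0.0288 Bond=6.3099
(1,0): Delta=-0.0438 Bond=8.7137
(1,1): Delta=-0.0215 Bond=5.2423
(2,0): Delta=0.0000 Bond=4.6729
(2,1): Delta=-0.0652 Bond=12.9013
(2,2): Delta=0.0000 Bond=0.0000
V0=1.6437

The replicating-portfolio and risk-neutral prices coincide; use p* = (1.07−0.81)/(1.27−0.81) = 0.5652 for the latter.
At expiry t=3: V(3,0)=5.0000, V(3,1)=5.0000, V(3,2)=0.0000, V(3,3)=0.0000
  t=2,j=0: stock 106.2882 → up 134.9860 (V=5.0000), down 86.0934 (V=5.0000). Price 4.6729; hedge Δ=0.0000, bond B=4.6729.
  t=2,j=1: stock 166.6494 → up 211.6447 (V=0.0000), down 134.9860 (V=5.0000). Price 2.0317; hedge Δ=-0.0652, bond B=12.9013.
  t=2,j=2: stock 261.2898 → up 331.8380 (V=0.0000), down 211.6447 (V=0.0000). Price 0.0000; hedge Δ=0.0000, bond B=0.0000.
  t=1,j=0: stock 131.2200 → up 166.6494 (V=2.0317), down 106.2882 (V=4.6729). Price 2.9720; hedge Δ=-0.0438, bond B=8.7137.
  t=1,j=1: stock 205.7400 → up 261.2898 (V=0.0000), down 166.6494 (V=2.0317). Price 0.8256; hedge Δ=-0.0215, bond B=5.2423.
  t=0,j=0: stock 162.0000 → up 205.7400 (V=0.8256), down 131.2200 (V=2.9720). Price 1.6437; hedge Δ=-0.0288, bond B=6.3099.
Each (Δ,B) replicates both successor values, so the strategy is self-financing and V0 is arbitrage-free.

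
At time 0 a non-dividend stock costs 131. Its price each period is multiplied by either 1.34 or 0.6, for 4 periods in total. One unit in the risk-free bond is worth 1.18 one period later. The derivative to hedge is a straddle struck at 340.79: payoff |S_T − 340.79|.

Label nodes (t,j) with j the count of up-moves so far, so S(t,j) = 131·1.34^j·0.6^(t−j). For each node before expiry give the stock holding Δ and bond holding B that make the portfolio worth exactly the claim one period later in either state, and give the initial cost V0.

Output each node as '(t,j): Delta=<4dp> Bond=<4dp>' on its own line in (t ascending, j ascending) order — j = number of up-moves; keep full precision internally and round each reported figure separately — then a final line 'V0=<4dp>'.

Under the risk-neutral measure, an up-move has probability p* = (R−d)/(u−d) = 0.7838 and values discount at R = 1.18.
Terminal payoffs: V(4,0)=323.8124, V(4,1)=302.8734, V(4,2)=256.1095, V(4,3)=151.6702, V(4,4)=81.5775
Node (3,0) S=28.2960: V=(p*·302.8734+(1−p*)·323.8124)/1.18=260.5091; Δ=(302.8734−323.8124)/(37.9166−16.9776)=-1.0000; B=V−Δ·S=288.8051
Node (3,1) S=63.1944: V=(p*·256.1095+(1−p*)·302.8734)/1.18=225.6107; Δ=(256.1095−302.8734)/(84.6805−37.9166)=-1.0000; B=V−Δ·S=288.8051
Node (3,2) S=141.1342: V=(p*·151.6702+(1−p*)·256.1095)/1.18=147.6709; Δ=(151.6702−256.1095)/(189.1198−84.6805)=-1.0000; B=V−Δ·S=288.8051
Node (3,3) S=315.1996: V=(p*·81.5775+(1−p*)·151.6702)/1.18=81.9768; Δ=(81.5775−151.6702)/(422.3675−189.1198)=-0.3005; B=V−Δ·S=176.6968
Node (2,0) S=47.1600: V=(p*·225.6107+(1−p*)·260.5091)/1.18=197.5901; Δ=(225.6107−260.5091)/(63.1944−28.2960)=-1.0000; B=V−Δ·S=244.7501
Node (2,1) S=105.3240: V=(p*·147.6709+(1−p*)·225.6107)/1.18=139.4261; Δ=(147.6709−225.6107)/(141.1342−63.1944)=-1.0000; B=V−Δ·S=244.7501
Node (2,2) S=235.2236: V=(p*·81.9768+(1−p*)·147.6709)/1.18=81.5093; Δ=(81.9768−147.6709)/(315.1996−141.1342)=-0.3774; B=V−Δ·S=170.2851
Node (1,0) S=78.6000: V=(p*·139.4261+(1−p*)·197.5901)/1.18=128.8153; Δ=(139.4261−197.5901)/(105.3240−47.1600)=-1.0000; B=V−Δ·S=207.4153
Node (1,1) S=175.5400: V=(p*·81.5093+(1−p*)·139.4261)/1.18=79.6880; Δ=(81.5093−139.4261)/(235.2236−105.3240)=-0.4459; B=V−Δ·S=157.9539
Node (0,0) S=131.0000: V=(p*·79.6880+(1−p*)·128.8153)/1.18=76.5340; Δ=(79.6880−128.8153)/(175.5400−78.6000)=-0.5068; B=V−Δ·S=142.9223
Self-financing check: at every node Δ·S+B equals the discounted successor values.

(0,0): Delta=-0.5068 Bond=142.9223
(1,0): Delta=-1.0000 Bond=207.4153
(1,1): Delta=-0.4459 Bond=157.9539
(2,0): Delta=-1.0000 Bond=244.7501
(2,1): Delta=-1.0000 Bond=244.7501
(2,2): Delta=-0.3774 Bond=170.2851
(3,0): Delta=-1.0000 Bond=288.8051
(3,1): Delta=-1.0000 Bond=288.8051
(3,2): Delta=-1.0000 Bond=288.8051
(3,3): Delta=-0.3005 Bond=176.6968
V0=76.5340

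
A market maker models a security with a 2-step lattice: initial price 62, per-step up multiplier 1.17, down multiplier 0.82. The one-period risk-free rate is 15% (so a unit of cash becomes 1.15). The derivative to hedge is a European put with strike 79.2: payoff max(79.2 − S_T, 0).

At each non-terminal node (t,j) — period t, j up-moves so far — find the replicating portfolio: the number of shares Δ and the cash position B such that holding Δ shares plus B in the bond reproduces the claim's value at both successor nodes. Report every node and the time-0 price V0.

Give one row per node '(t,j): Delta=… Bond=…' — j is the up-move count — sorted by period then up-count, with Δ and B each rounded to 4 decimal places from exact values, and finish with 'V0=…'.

No-arbitrage ⇒ martingale measure with p* = (R−d)/(u−d) = 0.9429.
Terminal values V(2,·): V(2,0)=37.5112, V(2,1)=19.7172, V(2,2)=0.0000
(1,0): S=50.8400. Δ = (V_up−V_dn)/(S_up−S_dn) = (19.7172−37.5112)/(59.4828−41.6888) = -1.0000. V = [p*·19.7172 + (1−p*)·37.5112]/1.15 = 18.0296. B = V − Δ·S = 68.8696.
(1,1): S=72.5400. Δ = (V_up−V_dn)/(S_up−S_dn) = (0.0000−19.7172)/(84.8718−59.4828) = -0.7766. V = [p*·0.0000 + (1−p*)·19.7172]/1.15 = 0.9797. B = V − Δ·S = 57.3146.
(0,0): S=62.0000. Δ = (V_up−V_dn)/(S_up−S_dn) = (0.9797−18.0296)/(72.5400−50.8400) = -0.7857. V = [p*·0.9797 + (1−p*)·18.0296]/1.15 = 1.6991. B = V − Δ·S = 50.4129.
Self-financing check: at every node Δ·S+B equals the discounted successor values.

(0,0): Delta=-0.7857 Bond=50.4129
(1,0): Delta=-1.0000 Bond=68.8696
(1,1): Delta=-0.7766 Bond=57.3146
V0=1.6991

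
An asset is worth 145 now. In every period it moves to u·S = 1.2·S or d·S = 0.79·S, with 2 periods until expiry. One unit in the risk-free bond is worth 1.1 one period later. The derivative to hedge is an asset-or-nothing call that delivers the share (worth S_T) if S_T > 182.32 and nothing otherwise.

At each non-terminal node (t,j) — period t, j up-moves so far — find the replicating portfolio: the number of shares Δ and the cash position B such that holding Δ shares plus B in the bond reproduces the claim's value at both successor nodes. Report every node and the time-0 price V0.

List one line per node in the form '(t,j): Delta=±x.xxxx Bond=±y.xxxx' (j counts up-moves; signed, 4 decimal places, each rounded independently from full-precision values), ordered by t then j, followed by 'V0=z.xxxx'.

(0,0): Delta=2.4141 Bond=-251.4005
(1,0): Delta=0.0000 Bond=0.0000
(1,1): Delta=2.9268 Bond=-365.7472
V0=98.6508

Risk-neutral probability p* = (R−d)/(u−d) = (1.1−0.79)/(1.2−0.79) = 0.7561.
Payoff layer (t=2): V(2,0)=0.0000, V(2,1)=0.0000, V(2,2)=208.8000
Node (1,0) S=114.5500: V=(p*·0.0000+(1−p*)·0.0000)/1.1=0.0000; Δ=(0.0000−0.0000)/(137.4600−90.4945)=0.0000; B=V−Δ·S=0.0000
Node (1,1) S=174.0000: V=(p*·208.8000+(1−p*)·0.0000)/1.1=143.5211; Δ=(208.8000−0.0000)/(208.8000−137.4600)=2.9268; B=V−Δ·S=-365.7472
Node (0,0) S=145.0000: V=(p*·143.5211+(1−p*)·0.0000)/1.1=98.6508; Δ=(143.5211−0.0000)/(174.0000−114.5500)=2.4141; B=V−Δ·S=-251.4005
Self-financing check: at every node Δ·S+B equals the discounted successor values.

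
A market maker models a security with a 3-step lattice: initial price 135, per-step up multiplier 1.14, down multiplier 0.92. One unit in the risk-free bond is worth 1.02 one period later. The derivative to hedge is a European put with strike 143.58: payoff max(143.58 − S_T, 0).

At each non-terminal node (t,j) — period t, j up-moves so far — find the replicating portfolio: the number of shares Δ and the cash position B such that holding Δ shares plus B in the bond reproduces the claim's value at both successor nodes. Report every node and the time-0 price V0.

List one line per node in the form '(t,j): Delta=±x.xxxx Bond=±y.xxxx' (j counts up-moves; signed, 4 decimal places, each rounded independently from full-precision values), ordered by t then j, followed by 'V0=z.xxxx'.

(0,0): Delta=-0.4558 Bond=72.5035
(1,0): Delta=-0.7092 Bond=105.4284
(1,1): Delta=-0.2104 Bond=36.1837
(2,0): Delta=-1.0000 Bond=140.7647
(2,1): Delta=-0.4276 Bond=67.6636
(2,2): Delta=0.0000 Bond=0.0000
V0=10.9730

No-arbitrage ⇒ martingale measure with p* = (R−d)/(u−d) = 0.4545.
Payoff layer (t=3): V(3,0)=38.4571, V(3,1)=13.3190, V(3,2)=0.0000, V(3,3)=0.0000
(2,0): S=114.2640. Δ = (V_up−V_dn)/(S_up−S_dn) = (13.3190−38.4571)/(130.2610−105.1229) = -1.0000. V = [p*·13.3190 + (1−p*)·38.4571]/1.02 = 26.5007. B = V − Δ·S = 140.7647.
(2,1): S=141.5880. Δ = (V_up−V_dn)/(S_up−S_dn) = (0.0000−13.3190)/(161.4103−130.2610) = -0.4276. V = [p*·0.0000 + (1−p*)·13.3190]/1.02 = 7.1225. B = V − Δ·S = 67.6636.
(2,2): S=175.4460. Δ = (V_up−V_dn)/(S_up−S_dn) = (0.0000−0.0000)/(200.0084−161.4103) = 0.0000. V = [p*·0.0000 + (1−p*)·0.0000]/1.02 = 0.0000. B = V − Δ·S = 0.0000.
(1,0): S=124.2000. Δ = (V_up−V_dn)/(S_up−S_dn) = (7.1225−26.5007)/(141.5880−114.2640) = -0.7092. V = [p*·7.1225 + (1−p*)·26.5007]/1.02 = 17.3455. B = V − Δ·S = 105.4284.
(1,1): S=153.9000. Δ = (V_up−V_dn)/(S_up−S_dn) = (0.0000−7.1225)/(175.4460−141.5880) = -0.2104. V = [p*·0.0000 + (1−p*)·7.1225]/1.02 = 3.8088. B = V − Δ·S = 36.1837.
(0,0): S=135.0000. Δ = (V_up−V_dn)/(S_up−S_dn) = (3.8088−17.3455)/(153.9000−124.2000) = -0.4558. V = [p*·3.8088 + (1−p*)·17.3455]/1.02 = 10.9730. B = V − Δ·S = 72.5035.
Root portfolio cost Δ·135+B reproduces V0=10.9730.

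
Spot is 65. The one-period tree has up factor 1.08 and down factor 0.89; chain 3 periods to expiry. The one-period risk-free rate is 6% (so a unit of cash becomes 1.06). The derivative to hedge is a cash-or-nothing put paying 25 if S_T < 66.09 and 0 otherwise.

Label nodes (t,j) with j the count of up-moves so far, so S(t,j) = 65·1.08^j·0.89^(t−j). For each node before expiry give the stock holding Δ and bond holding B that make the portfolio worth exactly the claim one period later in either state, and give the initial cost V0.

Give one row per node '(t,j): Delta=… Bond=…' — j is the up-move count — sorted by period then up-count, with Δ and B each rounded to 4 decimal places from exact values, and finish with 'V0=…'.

(0,0): Delta=-0.3394 Bond=22.7073
(1,0): Delta=-1.9199 Bond=115.5023
(1,1): Delta=-0.1861 Bond=13.3130
(2,0): Delta=0.0000 Bond=23.5849
(2,1): Delta=-2.1060 Bond=134.0616
(2,2): Delta=0.0000 Bond=0.0000
V0=0.6488

Risk-neutral probability p* = (R−d)/(u−d) = (1.06−0.89)/(1.08−0.89) = 0.8947.
Terminal payoffs: V(3,0)=25.0000, V(3,1)=25.0000, V(3,2)=0.0000, V(3,3)=0.0000
Node (2,0) S=51.4865: V=(p*·25.0000+(1−p*)·25.0000)/1.06=23.5849; Δ=(25.0000−25.0000)/(55.6054−45.8230)=0.0000; B=V−Δ·S=23.5849
Node (2,1) S=62.4780: V=(p*·0.0000+(1−p*)·25.0000)/1.06=2.4826; Δ=(0.0000−25.0000)/(67.4762−55.6054)=-2.1060; B=V−Δ·S=134.0616
Node (2,2) S=75.8160: V=(p*·0.0000+(1−p*)·0.0000)/1.06=0.0000; Δ=(0.0000−0.0000)/(81.8813−67.4762)=0.0000; B=V−Δ·S=0.0000
Node (1,0) S=57.8500: V=(p*·2.4826+(1−p*)·23.5849)/1.06=4.4377; Δ=(2.4826−23.5849)/(62.4780−51.4865)=-1.9199; B=V−Δ·S=115.5023
Node (1,1) S=70.2000: V=(p*·0.0000+(1−p*)·2.4826)/1.06=0.2465; Δ=(0.0000−2.4826)/(75.8160−62.4780)=-0.1861; B=V−Δ·S=13.3130
Node (0,0) S=65.0000: V=(p*·0.2465+(1−p*)·4.4377)/1.06=0.6488; Δ=(0.2465−4.4377)/(70.2000−57.8500)=-0.3394; B=V−Δ·S=22.7073
Each (Δ,B) replicates both successor values, so the strategy is self-financing and V0 is arbitrage-free.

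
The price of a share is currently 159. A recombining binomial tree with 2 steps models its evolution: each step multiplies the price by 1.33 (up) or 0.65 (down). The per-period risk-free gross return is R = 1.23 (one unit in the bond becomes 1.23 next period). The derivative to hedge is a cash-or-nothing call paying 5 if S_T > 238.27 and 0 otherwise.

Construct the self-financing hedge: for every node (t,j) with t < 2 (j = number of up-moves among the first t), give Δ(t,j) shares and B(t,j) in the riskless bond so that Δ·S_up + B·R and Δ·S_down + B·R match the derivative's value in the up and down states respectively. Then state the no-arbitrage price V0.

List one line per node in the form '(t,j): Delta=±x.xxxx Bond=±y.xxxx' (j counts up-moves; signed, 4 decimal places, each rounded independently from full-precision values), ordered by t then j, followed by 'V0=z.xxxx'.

(0,0): Delta=0.0321 Bond=-2.6945
(1,0): Delta=0.0000 Bond=0.0000
(1,1): Delta=0.0348 Bond=-3.8857
V0=2.4044

The replicating-portfolio and risk-neutral prices coincide; use p* = (1.23−0.65)/(1.33−0.65) = 0.8529 for the latter.
Terminal payoffs: V(2,0)=0.0000, V(2,1)=0.0000, V(2,2)=5.0000
Node (1,0) S=103.3500: V=(p*·0.0000+(1−p*)·0.0000)/1.23=0.0000; Δ=(0.0000−0.0000)/(137.4555−67.1775)=0.0000; B=V−Δ·S=0.0000
Node (1,1) S=211.4700: V=(p*·5.0000+(1−p*)·0.0000)/1.23=3.4672; Δ=(5.0000−0.0000)/(281.2551−137.4555)=0.0348; B=V−Δ·S=-3.8857
Node (0,0) S=159.0000: V=(p*·3.4672+(1−p*)·0.0000)/1.23=2.4044; Δ=(3.4672−0.0000)/(211.4700−103.3500)=0.0321; B=V−Δ·S=-2.6945
Check: Δ(0,0)·S0 + B(0,0) = 2.4044 = V0.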